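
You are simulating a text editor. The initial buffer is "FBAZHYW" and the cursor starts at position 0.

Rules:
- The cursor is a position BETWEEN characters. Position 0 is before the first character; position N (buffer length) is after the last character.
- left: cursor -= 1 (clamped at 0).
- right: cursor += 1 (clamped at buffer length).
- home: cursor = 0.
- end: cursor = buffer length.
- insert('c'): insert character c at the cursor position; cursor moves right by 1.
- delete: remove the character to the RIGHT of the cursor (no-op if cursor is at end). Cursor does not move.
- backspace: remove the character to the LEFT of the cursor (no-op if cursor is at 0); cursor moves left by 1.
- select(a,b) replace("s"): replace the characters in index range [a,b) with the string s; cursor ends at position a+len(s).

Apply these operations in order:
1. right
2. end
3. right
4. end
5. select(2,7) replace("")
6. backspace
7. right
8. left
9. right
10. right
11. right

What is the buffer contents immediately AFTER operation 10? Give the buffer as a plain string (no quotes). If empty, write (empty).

After op 1 (right): buf='FBAZHYW' cursor=1
After op 2 (end): buf='FBAZHYW' cursor=7
After op 3 (right): buf='FBAZHYW' cursor=7
After op 4 (end): buf='FBAZHYW' cursor=7
After op 5 (select(2,7) replace("")): buf='FB' cursor=2
After op 6 (backspace): buf='F' cursor=1
After op 7 (right): buf='F' cursor=1
After op 8 (left): buf='F' cursor=0
After op 9 (right): buf='F' cursor=1
After op 10 (right): buf='F' cursor=1

Answer: F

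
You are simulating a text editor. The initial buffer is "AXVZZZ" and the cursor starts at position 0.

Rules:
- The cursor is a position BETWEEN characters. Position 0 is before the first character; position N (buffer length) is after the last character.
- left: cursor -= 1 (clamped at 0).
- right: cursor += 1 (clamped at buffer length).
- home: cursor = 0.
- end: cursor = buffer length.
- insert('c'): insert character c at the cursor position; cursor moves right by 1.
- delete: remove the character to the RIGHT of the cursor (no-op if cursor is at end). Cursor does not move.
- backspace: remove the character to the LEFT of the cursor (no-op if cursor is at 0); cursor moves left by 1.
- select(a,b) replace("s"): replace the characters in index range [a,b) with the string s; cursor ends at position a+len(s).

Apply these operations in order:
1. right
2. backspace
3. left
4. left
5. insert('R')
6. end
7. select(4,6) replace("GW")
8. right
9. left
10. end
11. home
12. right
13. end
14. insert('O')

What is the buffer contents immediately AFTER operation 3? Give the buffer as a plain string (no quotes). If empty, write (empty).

After op 1 (right): buf='AXVZZZ' cursor=1
After op 2 (backspace): buf='XVZZZ' cursor=0
After op 3 (left): buf='XVZZZ' cursor=0

Answer: XVZZZ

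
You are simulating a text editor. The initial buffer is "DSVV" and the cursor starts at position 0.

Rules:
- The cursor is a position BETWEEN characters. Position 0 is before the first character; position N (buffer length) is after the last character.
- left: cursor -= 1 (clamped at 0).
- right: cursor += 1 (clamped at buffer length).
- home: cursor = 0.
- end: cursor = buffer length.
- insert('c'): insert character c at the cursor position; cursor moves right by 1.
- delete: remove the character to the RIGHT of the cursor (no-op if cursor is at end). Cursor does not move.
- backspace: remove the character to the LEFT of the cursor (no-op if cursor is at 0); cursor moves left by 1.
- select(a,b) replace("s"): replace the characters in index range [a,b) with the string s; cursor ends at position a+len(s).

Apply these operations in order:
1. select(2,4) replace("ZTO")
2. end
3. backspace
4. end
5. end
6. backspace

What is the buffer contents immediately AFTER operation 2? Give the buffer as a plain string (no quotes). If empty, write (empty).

After op 1 (select(2,4) replace("ZTO")): buf='DSZTO' cursor=5
After op 2 (end): buf='DSZTO' cursor=5

Answer: DSZTO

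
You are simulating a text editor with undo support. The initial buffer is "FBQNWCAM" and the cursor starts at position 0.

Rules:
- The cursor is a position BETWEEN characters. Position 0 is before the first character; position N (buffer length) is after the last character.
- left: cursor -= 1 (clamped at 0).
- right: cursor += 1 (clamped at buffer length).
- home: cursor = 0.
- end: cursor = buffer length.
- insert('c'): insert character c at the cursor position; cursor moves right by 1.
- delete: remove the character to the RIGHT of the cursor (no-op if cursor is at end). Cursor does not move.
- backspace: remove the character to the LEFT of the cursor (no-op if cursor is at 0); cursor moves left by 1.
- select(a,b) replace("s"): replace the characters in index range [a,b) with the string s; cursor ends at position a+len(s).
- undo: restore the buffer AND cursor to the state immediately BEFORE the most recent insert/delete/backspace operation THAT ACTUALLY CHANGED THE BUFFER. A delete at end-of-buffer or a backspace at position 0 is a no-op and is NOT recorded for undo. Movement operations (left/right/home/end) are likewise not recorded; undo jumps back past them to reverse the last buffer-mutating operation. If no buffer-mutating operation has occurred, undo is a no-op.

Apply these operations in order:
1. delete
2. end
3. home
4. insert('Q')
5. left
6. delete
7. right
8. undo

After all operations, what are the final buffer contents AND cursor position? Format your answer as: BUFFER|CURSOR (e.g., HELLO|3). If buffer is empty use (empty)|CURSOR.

After op 1 (delete): buf='BQNWCAM' cursor=0
After op 2 (end): buf='BQNWCAM' cursor=7
After op 3 (home): buf='BQNWCAM' cursor=0
After op 4 (insert('Q')): buf='QBQNWCAM' cursor=1
After op 5 (left): buf='QBQNWCAM' cursor=0
After op 6 (delete): buf='BQNWCAM' cursor=0
After op 7 (right): buf='BQNWCAM' cursor=1
After op 8 (undo): buf='QBQNWCAM' cursor=0

Answer: QBQNWCAM|0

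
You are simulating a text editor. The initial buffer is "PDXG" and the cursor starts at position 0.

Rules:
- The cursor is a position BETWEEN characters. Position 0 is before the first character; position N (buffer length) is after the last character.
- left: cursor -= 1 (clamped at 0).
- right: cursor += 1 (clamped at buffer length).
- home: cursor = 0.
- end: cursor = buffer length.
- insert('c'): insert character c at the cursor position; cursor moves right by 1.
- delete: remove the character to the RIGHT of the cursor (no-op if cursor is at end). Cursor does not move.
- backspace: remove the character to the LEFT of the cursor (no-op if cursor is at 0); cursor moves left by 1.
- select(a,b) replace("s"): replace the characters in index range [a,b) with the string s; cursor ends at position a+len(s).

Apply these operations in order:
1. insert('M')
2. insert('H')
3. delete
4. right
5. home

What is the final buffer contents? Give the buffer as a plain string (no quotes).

After op 1 (insert('M')): buf='MPDXG' cursor=1
After op 2 (insert('H')): buf='MHPDXG' cursor=2
After op 3 (delete): buf='MHDXG' cursor=2
After op 4 (right): buf='MHDXG' cursor=3
After op 5 (home): buf='MHDXG' cursor=0

Answer: MHDXG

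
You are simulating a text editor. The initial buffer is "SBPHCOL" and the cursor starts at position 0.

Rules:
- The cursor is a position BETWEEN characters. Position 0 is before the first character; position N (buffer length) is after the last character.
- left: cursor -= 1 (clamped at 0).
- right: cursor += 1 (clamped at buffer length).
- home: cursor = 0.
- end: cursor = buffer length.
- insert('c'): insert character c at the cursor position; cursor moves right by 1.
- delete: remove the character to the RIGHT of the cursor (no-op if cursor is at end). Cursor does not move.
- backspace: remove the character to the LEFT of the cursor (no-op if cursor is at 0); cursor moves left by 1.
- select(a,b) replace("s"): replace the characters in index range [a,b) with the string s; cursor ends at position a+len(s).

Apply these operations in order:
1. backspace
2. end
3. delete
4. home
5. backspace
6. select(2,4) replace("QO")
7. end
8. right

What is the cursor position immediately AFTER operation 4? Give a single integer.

After op 1 (backspace): buf='SBPHCOL' cursor=0
After op 2 (end): buf='SBPHCOL' cursor=7
After op 3 (delete): buf='SBPHCOL' cursor=7
After op 4 (home): buf='SBPHCOL' cursor=0

Answer: 0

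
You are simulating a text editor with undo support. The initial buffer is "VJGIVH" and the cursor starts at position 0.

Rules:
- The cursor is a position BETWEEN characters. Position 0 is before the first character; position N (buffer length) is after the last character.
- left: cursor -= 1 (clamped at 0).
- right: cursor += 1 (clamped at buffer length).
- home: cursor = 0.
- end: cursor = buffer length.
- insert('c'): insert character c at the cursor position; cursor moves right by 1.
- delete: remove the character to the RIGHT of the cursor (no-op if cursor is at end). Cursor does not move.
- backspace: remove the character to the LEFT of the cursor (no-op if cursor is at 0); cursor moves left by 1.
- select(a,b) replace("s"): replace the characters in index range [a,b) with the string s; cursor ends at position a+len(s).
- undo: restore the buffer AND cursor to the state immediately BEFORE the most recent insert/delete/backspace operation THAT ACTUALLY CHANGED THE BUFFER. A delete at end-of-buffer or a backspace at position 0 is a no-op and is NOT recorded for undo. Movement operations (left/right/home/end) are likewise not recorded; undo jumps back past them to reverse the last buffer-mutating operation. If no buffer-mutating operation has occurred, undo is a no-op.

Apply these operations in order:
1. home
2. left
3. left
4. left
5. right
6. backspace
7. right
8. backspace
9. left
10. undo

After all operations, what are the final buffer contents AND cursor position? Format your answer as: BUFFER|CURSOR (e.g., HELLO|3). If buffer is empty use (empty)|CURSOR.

After op 1 (home): buf='VJGIVH' cursor=0
After op 2 (left): buf='VJGIVH' cursor=0
After op 3 (left): buf='VJGIVH' cursor=0
After op 4 (left): buf='VJGIVH' cursor=0
After op 5 (right): buf='VJGIVH' cursor=1
After op 6 (backspace): buf='JGIVH' cursor=0
After op 7 (right): buf='JGIVH' cursor=1
After op 8 (backspace): buf='GIVH' cursor=0
After op 9 (left): buf='GIVH' cursor=0
After op 10 (undo): buf='JGIVH' cursor=1

Answer: JGIVH|1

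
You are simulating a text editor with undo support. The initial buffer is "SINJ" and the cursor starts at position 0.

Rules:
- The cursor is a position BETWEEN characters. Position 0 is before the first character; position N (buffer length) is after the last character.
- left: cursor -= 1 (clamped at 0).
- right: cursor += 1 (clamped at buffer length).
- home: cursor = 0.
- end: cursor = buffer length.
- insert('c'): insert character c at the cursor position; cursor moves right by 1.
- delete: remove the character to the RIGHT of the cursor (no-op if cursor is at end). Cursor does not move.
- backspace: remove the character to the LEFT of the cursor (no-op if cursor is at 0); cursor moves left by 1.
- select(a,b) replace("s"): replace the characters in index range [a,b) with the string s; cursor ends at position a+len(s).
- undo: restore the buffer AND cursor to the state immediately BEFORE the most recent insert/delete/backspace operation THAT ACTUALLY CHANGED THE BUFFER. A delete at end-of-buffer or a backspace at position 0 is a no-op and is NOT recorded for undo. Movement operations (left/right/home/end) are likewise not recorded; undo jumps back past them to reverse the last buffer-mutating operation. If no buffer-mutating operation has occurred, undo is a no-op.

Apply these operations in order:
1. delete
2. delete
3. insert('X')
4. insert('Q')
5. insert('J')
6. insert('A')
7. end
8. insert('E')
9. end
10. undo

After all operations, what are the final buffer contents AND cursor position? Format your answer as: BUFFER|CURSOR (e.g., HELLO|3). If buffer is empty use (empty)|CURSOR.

Answer: XQJANJ|6

Derivation:
After op 1 (delete): buf='INJ' cursor=0
After op 2 (delete): buf='NJ' cursor=0
After op 3 (insert('X')): buf='XNJ' cursor=1
After op 4 (insert('Q')): buf='XQNJ' cursor=2
After op 5 (insert('J')): buf='XQJNJ' cursor=3
After op 6 (insert('A')): buf='XQJANJ' cursor=4
After op 7 (end): buf='XQJANJ' cursor=6
After op 8 (insert('E')): buf='XQJANJE' cursor=7
After op 9 (end): buf='XQJANJE' cursor=7
After op 10 (undo): buf='XQJANJ' cursor=6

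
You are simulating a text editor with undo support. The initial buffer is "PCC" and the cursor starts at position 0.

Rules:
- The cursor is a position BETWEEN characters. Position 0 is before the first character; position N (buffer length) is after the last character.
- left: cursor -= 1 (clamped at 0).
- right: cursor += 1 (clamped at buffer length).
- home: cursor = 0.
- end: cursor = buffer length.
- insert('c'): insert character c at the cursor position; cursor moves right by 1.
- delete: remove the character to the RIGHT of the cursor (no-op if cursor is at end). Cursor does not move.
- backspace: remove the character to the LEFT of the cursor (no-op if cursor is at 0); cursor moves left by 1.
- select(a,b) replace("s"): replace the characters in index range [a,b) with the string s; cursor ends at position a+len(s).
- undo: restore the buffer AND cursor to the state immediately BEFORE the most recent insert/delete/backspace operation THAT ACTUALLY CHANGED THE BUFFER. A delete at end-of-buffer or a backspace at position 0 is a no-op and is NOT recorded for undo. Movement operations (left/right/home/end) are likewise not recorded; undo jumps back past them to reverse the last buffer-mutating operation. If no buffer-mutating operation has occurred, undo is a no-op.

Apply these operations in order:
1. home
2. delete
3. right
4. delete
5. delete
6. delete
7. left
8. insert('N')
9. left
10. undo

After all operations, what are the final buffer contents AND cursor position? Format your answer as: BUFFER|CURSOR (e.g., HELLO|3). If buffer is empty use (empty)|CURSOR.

Answer: C|0

Derivation:
After op 1 (home): buf='PCC' cursor=0
After op 2 (delete): buf='CC' cursor=0
After op 3 (right): buf='CC' cursor=1
After op 4 (delete): buf='C' cursor=1
After op 5 (delete): buf='C' cursor=1
After op 6 (delete): buf='C' cursor=1
After op 7 (left): buf='C' cursor=0
After op 8 (insert('N')): buf='NC' cursor=1
After op 9 (left): buf='NC' cursor=0
After op 10 (undo): buf='C' cursor=0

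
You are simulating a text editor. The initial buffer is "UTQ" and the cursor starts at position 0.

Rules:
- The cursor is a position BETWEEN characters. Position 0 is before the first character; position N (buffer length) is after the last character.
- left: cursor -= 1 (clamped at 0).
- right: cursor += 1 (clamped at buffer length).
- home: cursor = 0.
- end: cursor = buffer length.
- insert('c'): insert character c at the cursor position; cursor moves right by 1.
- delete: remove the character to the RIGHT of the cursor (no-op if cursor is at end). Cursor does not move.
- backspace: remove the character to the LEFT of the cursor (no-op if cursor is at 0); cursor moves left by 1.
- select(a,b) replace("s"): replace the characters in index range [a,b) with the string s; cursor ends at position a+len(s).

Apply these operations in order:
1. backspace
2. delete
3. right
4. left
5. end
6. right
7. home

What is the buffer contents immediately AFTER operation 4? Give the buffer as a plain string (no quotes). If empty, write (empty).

Answer: TQ

Derivation:
After op 1 (backspace): buf='UTQ' cursor=0
After op 2 (delete): buf='TQ' cursor=0
After op 3 (right): buf='TQ' cursor=1
After op 4 (left): buf='TQ' cursor=0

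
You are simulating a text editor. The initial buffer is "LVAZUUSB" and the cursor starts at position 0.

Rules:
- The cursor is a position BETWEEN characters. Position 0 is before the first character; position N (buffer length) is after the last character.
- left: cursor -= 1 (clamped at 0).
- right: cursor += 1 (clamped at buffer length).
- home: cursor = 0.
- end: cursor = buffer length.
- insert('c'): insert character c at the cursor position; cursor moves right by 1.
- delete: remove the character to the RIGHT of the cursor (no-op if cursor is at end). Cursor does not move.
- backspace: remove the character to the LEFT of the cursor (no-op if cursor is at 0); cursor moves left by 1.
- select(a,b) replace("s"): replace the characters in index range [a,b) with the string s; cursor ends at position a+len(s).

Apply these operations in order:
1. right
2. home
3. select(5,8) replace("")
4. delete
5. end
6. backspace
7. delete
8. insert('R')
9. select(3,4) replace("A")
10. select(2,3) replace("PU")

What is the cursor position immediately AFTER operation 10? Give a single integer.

After op 1 (right): buf='LVAZUUSB' cursor=1
After op 2 (home): buf='LVAZUUSB' cursor=0
After op 3 (select(5,8) replace("")): buf='LVAZU' cursor=5
After op 4 (delete): buf='LVAZU' cursor=5
After op 5 (end): buf='LVAZU' cursor=5
After op 6 (backspace): buf='LVAZ' cursor=4
After op 7 (delete): buf='LVAZ' cursor=4
After op 8 (insert('R')): buf='LVAZR' cursor=5
After op 9 (select(3,4) replace("A")): buf='LVAAR' cursor=4
After op 10 (select(2,3) replace("PU")): buf='LVPUAR' cursor=4

Answer: 4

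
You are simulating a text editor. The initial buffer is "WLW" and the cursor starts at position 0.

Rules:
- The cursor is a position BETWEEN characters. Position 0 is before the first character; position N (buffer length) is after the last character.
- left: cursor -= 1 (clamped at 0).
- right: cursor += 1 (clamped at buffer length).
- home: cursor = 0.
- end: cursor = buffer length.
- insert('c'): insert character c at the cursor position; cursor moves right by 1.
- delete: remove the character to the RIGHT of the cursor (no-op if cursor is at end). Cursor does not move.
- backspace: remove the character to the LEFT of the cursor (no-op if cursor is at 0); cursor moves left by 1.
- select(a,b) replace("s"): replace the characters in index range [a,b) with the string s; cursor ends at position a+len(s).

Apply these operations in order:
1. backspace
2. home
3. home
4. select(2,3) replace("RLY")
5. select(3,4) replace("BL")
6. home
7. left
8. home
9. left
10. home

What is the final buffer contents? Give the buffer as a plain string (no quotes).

Answer: WLRBLY

Derivation:
After op 1 (backspace): buf='WLW' cursor=0
After op 2 (home): buf='WLW' cursor=0
After op 3 (home): buf='WLW' cursor=0
After op 4 (select(2,3) replace("RLY")): buf='WLRLY' cursor=5
After op 5 (select(3,4) replace("BL")): buf='WLRBLY' cursor=5
After op 6 (home): buf='WLRBLY' cursor=0
After op 7 (left): buf='WLRBLY' cursor=0
After op 8 (home): buf='WLRBLY' cursor=0
After op 9 (left): buf='WLRBLY' cursor=0
After op 10 (home): buf='WLRBLY' cursor=0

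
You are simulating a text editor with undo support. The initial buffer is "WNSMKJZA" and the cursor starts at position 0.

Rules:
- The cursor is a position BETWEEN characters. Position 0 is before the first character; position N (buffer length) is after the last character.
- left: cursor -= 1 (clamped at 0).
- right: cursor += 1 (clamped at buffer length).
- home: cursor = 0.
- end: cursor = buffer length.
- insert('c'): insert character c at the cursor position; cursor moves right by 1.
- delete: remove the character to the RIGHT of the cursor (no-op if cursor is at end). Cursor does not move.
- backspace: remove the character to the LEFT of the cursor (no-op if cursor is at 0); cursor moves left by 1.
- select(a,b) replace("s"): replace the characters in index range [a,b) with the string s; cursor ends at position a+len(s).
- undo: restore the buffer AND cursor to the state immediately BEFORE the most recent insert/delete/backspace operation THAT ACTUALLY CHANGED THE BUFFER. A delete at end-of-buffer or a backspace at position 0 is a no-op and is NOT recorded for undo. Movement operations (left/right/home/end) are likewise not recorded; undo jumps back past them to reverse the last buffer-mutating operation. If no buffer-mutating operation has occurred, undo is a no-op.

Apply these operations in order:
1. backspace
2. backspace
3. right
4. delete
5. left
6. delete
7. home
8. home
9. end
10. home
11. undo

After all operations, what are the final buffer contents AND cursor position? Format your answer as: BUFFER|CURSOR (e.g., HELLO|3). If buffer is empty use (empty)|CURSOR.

Answer: WSMKJZA|0

Derivation:
After op 1 (backspace): buf='WNSMKJZA' cursor=0
After op 2 (backspace): buf='WNSMKJZA' cursor=0
After op 3 (right): buf='WNSMKJZA' cursor=1
After op 4 (delete): buf='WSMKJZA' cursor=1
After op 5 (left): buf='WSMKJZA' cursor=0
After op 6 (delete): buf='SMKJZA' cursor=0
After op 7 (home): buf='SMKJZA' cursor=0
After op 8 (home): buf='SMKJZA' cursor=0
After op 9 (end): buf='SMKJZA' cursor=6
After op 10 (home): buf='SMKJZA' cursor=0
After op 11 (undo): buf='WSMKJZA' cursor=0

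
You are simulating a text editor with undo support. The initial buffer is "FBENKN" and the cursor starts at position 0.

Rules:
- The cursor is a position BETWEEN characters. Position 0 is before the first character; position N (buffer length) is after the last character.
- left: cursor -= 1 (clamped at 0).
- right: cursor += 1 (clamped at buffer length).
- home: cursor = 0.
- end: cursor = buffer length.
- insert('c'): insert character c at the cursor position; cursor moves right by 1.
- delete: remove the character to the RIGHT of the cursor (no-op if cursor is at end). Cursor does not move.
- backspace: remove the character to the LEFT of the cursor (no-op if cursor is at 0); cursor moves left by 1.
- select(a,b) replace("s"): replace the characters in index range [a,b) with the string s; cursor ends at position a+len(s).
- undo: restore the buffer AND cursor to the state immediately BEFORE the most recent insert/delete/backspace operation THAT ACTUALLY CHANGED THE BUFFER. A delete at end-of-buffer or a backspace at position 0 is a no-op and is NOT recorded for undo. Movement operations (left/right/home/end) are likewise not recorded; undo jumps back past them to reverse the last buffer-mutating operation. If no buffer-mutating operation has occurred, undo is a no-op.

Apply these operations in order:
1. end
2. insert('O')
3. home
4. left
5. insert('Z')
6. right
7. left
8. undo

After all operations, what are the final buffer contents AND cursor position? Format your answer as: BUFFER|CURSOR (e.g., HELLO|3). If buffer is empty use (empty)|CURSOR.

Answer: FBENKNO|0

Derivation:
After op 1 (end): buf='FBENKN' cursor=6
After op 2 (insert('O')): buf='FBENKNO' cursor=7
After op 3 (home): buf='FBENKNO' cursor=0
After op 4 (left): buf='FBENKNO' cursor=0
After op 5 (insert('Z')): buf='ZFBENKNO' cursor=1
After op 6 (right): buf='ZFBENKNO' cursor=2
After op 7 (left): buf='ZFBENKNO' cursor=1
After op 8 (undo): buf='FBENKNO' cursor=0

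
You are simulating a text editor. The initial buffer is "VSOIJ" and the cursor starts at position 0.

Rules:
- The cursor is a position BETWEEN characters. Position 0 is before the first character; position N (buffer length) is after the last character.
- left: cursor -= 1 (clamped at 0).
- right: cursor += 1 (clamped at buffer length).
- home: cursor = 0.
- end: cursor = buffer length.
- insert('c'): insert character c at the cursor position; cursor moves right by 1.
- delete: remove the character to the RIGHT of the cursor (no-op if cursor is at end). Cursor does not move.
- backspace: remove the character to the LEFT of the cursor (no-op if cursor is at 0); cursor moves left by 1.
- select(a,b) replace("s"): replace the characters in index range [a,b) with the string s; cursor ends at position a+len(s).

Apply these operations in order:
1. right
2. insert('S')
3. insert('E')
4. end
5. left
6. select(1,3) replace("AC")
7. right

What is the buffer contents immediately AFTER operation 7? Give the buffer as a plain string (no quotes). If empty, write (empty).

Answer: VACSOIJ

Derivation:
After op 1 (right): buf='VSOIJ' cursor=1
After op 2 (insert('S')): buf='VSSOIJ' cursor=2
After op 3 (insert('E')): buf='VSESOIJ' cursor=3
After op 4 (end): buf='VSESOIJ' cursor=7
After op 5 (left): buf='VSESOIJ' cursor=6
After op 6 (select(1,3) replace("AC")): buf='VACSOIJ' cursor=3
After op 7 (right): buf='VACSOIJ' cursor=4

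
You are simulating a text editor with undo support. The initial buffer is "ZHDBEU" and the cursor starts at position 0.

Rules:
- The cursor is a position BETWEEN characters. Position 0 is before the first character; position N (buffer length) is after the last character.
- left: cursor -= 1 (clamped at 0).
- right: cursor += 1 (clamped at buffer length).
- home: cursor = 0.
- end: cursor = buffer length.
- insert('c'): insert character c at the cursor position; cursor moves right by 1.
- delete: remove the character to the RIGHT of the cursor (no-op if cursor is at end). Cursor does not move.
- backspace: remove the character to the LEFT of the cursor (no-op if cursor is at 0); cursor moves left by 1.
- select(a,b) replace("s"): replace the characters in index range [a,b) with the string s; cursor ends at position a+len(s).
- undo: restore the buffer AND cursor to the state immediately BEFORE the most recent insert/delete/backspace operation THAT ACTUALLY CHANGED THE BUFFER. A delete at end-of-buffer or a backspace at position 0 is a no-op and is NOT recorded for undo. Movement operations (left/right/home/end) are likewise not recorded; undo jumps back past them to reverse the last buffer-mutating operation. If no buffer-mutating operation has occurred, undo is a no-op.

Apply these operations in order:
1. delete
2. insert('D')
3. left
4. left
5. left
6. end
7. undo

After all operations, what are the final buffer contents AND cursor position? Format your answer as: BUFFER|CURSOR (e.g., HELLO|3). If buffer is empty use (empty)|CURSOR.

After op 1 (delete): buf='HDBEU' cursor=0
After op 2 (insert('D')): buf='DHDBEU' cursor=1
After op 3 (left): buf='DHDBEU' cursor=0
After op 4 (left): buf='DHDBEU' cursor=0
After op 5 (left): buf='DHDBEU' cursor=0
After op 6 (end): buf='DHDBEU' cursor=6
After op 7 (undo): buf='HDBEU' cursor=0

Answer: HDBEU|0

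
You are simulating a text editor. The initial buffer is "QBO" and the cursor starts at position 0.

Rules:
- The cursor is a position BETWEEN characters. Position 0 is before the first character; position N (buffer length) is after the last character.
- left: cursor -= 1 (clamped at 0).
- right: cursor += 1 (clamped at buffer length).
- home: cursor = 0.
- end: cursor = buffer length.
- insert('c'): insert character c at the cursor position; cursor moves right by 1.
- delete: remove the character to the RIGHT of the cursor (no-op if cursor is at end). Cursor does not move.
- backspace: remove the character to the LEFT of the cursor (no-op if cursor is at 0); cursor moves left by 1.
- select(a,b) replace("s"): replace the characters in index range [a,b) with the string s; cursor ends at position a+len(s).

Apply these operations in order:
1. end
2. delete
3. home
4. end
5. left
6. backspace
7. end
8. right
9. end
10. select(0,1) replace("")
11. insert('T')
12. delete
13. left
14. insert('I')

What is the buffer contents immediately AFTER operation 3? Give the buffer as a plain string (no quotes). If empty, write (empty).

After op 1 (end): buf='QBO' cursor=3
After op 2 (delete): buf='QBO' cursor=3
After op 3 (home): buf='QBO' cursor=0

Answer: QBO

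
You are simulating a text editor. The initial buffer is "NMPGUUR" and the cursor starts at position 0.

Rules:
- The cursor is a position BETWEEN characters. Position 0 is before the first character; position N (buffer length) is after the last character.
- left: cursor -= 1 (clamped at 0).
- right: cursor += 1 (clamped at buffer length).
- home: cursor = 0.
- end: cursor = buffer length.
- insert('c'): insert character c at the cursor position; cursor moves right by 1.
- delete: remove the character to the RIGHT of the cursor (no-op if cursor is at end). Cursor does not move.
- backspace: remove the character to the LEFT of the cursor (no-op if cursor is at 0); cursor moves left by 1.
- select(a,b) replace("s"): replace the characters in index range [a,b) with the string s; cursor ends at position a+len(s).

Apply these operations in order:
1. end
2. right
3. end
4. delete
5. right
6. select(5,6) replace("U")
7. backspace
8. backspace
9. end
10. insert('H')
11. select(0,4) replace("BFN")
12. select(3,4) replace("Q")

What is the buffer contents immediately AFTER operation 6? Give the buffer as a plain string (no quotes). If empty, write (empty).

Answer: NMPGUUR

Derivation:
After op 1 (end): buf='NMPGUUR' cursor=7
After op 2 (right): buf='NMPGUUR' cursor=7
After op 3 (end): buf='NMPGUUR' cursor=7
After op 4 (delete): buf='NMPGUUR' cursor=7
After op 5 (right): buf='NMPGUUR' cursor=7
After op 6 (select(5,6) replace("U")): buf='NMPGUUR' cursor=6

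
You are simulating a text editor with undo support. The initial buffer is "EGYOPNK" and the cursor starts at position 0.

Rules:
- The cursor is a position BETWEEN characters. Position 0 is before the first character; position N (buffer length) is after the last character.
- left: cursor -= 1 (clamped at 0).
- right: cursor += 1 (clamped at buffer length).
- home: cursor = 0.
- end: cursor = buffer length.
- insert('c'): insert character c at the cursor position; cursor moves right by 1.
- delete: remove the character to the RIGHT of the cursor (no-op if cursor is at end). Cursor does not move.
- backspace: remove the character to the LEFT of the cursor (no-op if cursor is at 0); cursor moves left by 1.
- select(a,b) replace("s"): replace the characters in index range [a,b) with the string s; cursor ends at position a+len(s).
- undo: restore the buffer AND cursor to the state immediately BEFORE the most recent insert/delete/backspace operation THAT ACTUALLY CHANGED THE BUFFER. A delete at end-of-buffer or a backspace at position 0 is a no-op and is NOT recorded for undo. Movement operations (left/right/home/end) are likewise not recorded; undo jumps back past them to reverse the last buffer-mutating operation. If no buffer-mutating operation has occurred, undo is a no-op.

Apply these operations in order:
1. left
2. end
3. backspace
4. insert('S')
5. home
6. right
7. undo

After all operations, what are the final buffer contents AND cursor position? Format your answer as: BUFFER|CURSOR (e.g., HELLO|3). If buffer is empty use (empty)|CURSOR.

After op 1 (left): buf='EGYOPNK' cursor=0
After op 2 (end): buf='EGYOPNK' cursor=7
After op 3 (backspace): buf='EGYOPN' cursor=6
After op 4 (insert('S')): buf='EGYOPNS' cursor=7
After op 5 (home): buf='EGYOPNS' cursor=0
After op 6 (right): buf='EGYOPNS' cursor=1
After op 7 (undo): buf='EGYOPN' cursor=6

Answer: EGYOPN|6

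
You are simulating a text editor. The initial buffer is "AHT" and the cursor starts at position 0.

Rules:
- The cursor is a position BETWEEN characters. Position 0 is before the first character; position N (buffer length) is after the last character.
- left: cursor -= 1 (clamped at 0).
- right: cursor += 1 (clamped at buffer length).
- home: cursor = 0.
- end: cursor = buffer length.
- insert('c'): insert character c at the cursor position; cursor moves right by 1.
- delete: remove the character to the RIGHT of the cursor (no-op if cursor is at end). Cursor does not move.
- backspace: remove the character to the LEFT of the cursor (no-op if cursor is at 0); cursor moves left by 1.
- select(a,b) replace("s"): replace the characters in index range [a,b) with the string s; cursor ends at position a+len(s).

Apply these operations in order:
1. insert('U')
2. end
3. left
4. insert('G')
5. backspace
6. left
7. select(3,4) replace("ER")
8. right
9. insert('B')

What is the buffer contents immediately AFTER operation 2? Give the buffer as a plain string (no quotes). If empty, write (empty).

After op 1 (insert('U')): buf='UAHT' cursor=1
After op 2 (end): buf='UAHT' cursor=4

Answer: UAHT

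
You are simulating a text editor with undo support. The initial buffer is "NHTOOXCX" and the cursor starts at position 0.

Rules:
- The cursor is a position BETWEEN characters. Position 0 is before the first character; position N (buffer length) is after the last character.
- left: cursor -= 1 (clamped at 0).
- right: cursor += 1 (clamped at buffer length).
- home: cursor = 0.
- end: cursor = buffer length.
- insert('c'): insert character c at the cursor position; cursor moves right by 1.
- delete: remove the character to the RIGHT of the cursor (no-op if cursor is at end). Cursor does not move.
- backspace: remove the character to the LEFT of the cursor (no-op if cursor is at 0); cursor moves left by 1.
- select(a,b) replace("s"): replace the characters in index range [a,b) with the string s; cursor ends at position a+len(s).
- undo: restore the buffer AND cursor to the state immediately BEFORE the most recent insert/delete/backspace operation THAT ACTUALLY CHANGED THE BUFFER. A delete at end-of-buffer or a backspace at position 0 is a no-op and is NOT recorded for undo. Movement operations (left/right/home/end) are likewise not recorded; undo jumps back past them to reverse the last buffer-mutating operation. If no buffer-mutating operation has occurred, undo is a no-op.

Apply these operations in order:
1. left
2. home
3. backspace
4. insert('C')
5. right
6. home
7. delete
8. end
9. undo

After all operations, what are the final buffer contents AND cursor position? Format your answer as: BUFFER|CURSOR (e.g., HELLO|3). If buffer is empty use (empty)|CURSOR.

Answer: CNHTOOXCX|0

Derivation:
After op 1 (left): buf='NHTOOXCX' cursor=0
After op 2 (home): buf='NHTOOXCX' cursor=0
After op 3 (backspace): buf='NHTOOXCX' cursor=0
After op 4 (insert('C')): buf='CNHTOOXCX' cursor=1
After op 5 (right): buf='CNHTOOXCX' cursor=2
After op 6 (home): buf='CNHTOOXCX' cursor=0
After op 7 (delete): buf='NHTOOXCX' cursor=0
After op 8 (end): buf='NHTOOXCX' cursor=8
After op 9 (undo): buf='CNHTOOXCX' cursor=0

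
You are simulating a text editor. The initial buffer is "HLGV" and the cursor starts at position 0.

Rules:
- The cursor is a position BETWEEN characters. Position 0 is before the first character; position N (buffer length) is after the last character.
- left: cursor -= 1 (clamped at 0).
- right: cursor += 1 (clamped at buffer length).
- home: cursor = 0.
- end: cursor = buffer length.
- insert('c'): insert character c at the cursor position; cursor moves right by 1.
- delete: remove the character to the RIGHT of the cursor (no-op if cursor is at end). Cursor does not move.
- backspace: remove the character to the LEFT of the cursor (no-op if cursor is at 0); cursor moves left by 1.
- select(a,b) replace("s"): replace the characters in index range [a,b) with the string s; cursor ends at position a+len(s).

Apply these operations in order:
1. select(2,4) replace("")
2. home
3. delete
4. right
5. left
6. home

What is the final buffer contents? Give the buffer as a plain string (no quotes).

Answer: L

Derivation:
After op 1 (select(2,4) replace("")): buf='HL' cursor=2
After op 2 (home): buf='HL' cursor=0
After op 3 (delete): buf='L' cursor=0
After op 4 (right): buf='L' cursor=1
After op 5 (left): buf='L' cursor=0
After op 6 (home): buf='L' cursor=0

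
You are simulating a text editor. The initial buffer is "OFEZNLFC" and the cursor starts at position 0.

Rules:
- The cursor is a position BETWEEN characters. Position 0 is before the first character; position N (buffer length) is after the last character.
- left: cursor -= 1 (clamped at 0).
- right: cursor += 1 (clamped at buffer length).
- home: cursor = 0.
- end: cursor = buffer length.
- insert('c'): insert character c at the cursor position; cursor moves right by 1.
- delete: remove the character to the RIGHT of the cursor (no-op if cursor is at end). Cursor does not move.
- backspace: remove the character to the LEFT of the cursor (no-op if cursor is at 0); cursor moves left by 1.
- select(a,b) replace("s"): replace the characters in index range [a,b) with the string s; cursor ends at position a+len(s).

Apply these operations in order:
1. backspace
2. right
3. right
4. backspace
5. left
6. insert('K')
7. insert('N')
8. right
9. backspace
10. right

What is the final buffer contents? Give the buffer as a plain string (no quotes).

Answer: KNEZNLFC

Derivation:
After op 1 (backspace): buf='OFEZNLFC' cursor=0
After op 2 (right): buf='OFEZNLFC' cursor=1
After op 3 (right): buf='OFEZNLFC' cursor=2
After op 4 (backspace): buf='OEZNLFC' cursor=1
After op 5 (left): buf='OEZNLFC' cursor=0
After op 6 (insert('K')): buf='KOEZNLFC' cursor=1
After op 7 (insert('N')): buf='KNOEZNLFC' cursor=2
After op 8 (right): buf='KNOEZNLFC' cursor=3
After op 9 (backspace): buf='KNEZNLFC' cursor=2
After op 10 (right): buf='KNEZNLFC' cursor=3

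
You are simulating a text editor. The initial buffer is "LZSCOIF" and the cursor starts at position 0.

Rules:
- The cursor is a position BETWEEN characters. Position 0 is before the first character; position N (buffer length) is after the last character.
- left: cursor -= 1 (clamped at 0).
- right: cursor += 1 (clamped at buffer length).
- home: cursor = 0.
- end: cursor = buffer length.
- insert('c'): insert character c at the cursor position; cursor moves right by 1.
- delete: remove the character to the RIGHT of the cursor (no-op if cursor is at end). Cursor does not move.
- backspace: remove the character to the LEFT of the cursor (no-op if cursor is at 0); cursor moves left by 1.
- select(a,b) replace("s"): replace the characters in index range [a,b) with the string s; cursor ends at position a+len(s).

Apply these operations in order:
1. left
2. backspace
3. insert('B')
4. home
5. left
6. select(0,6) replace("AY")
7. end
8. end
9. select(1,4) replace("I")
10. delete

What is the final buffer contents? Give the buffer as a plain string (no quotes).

After op 1 (left): buf='LZSCOIF' cursor=0
After op 2 (backspace): buf='LZSCOIF' cursor=0
After op 3 (insert('B')): buf='BLZSCOIF' cursor=1
After op 4 (home): buf='BLZSCOIF' cursor=0
After op 5 (left): buf='BLZSCOIF' cursor=0
After op 6 (select(0,6) replace("AY")): buf='AYIF' cursor=2
After op 7 (end): buf='AYIF' cursor=4
After op 8 (end): buf='AYIF' cursor=4
After op 9 (select(1,4) replace("I")): buf='AI' cursor=2
After op 10 (delete): buf='AI' cursor=2

Answer: AI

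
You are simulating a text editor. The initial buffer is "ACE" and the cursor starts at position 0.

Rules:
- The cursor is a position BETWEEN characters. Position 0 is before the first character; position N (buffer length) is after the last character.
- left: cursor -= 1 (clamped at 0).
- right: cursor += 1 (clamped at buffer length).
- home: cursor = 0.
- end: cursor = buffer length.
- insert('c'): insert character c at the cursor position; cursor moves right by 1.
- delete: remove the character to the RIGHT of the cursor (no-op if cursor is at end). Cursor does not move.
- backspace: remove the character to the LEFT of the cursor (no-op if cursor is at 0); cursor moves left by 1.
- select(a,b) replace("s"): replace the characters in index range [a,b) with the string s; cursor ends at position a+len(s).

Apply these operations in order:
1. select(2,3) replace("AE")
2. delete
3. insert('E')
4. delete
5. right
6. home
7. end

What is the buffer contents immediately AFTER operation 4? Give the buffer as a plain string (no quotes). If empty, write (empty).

Answer: ACAEE

Derivation:
After op 1 (select(2,3) replace("AE")): buf='ACAE' cursor=4
After op 2 (delete): buf='ACAE' cursor=4
After op 3 (insert('E')): buf='ACAEE' cursor=5
After op 4 (delete): buf='ACAEE' cursor=5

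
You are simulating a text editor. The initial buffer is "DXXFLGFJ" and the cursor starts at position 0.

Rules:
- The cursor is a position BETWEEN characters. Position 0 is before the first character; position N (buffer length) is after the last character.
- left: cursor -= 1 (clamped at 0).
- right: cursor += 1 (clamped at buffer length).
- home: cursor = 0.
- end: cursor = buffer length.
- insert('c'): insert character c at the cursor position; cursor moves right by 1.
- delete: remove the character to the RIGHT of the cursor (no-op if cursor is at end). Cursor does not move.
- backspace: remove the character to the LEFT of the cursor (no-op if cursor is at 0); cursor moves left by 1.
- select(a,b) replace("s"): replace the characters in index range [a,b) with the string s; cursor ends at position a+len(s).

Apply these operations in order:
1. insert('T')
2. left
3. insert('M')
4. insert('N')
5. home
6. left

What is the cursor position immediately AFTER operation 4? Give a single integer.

After op 1 (insert('T')): buf='TDXXFLGFJ' cursor=1
After op 2 (left): buf='TDXXFLGFJ' cursor=0
After op 3 (insert('M')): buf='MTDXXFLGFJ' cursor=1
After op 4 (insert('N')): buf='MNTDXXFLGFJ' cursor=2

Answer: 2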